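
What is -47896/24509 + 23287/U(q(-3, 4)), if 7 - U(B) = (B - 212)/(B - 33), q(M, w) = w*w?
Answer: -882389673/171563 ≈ -5143.2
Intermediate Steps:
q(M, w) = w**2
U(B) = 7 - (-212 + B)/(-33 + B) (U(B) = 7 - (B - 212)/(B - 33) = 7 - (-212 + B)/(-33 + B))
-47896/24509 + 23287/U(q(-3, 4)) = -47896/24509 + 23287/(((-19 + 6*4**2)/(-33 + 4**2))) = -47896*1/24509 + 23287/(((-19 + 6*16)/(-33 + 16))) = -47896/24509 + 23287/(((-19 + 96)/(-17))) = -47896/24509 + 23287/((-1/17*77)) = -47896/24509 + 23287/(-77/17) = -47896/24509 + 23287*(-17/77) = -47896/24509 - 35989/7 = -882389673/171563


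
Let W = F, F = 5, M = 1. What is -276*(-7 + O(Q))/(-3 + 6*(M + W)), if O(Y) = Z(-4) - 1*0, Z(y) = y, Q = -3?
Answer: 92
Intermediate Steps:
O(Y) = -4 (O(Y) = -4 - 1*0 = -4 + 0 = -4)
W = 5
-276*(-7 + O(Q))/(-3 + 6*(M + W)) = -276*(-7 - 4)/(-3 + 6*(1 + 5)) = -(-3036)/(-3 + 6*6) = -(-3036)/(-3 + 36) = -(-3036)/33 = -276*(-1/3) = 92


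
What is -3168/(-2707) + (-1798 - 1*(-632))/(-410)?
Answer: 2227621/554935 ≈ 4.0142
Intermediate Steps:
-3168/(-2707) + (-1798 - 1*(-632))/(-410) = -3168*(-1/2707) + (-1798 + 632)*(-1/410) = 3168/2707 - 1166*(-1/410) = 3168/2707 + 583/205 = 2227621/554935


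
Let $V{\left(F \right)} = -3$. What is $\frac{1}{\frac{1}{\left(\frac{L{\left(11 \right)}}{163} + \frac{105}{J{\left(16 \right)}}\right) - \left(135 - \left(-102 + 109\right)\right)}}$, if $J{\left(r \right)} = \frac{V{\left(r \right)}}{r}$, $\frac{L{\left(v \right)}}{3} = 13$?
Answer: $- \frac{112105}{163} \approx -687.76$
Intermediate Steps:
$L{\left(v \right)} = 39$ ($L{\left(v \right)} = 3 \cdot 13 = 39$)
$J{\left(r \right)} = - \frac{3}{r}$
$\frac{1}{\frac{1}{\left(\frac{L{\left(11 \right)}}{163} + \frac{105}{J{\left(16 \right)}}\right) - \left(135 - \left(-102 + 109\right)\right)}} = \frac{1}{\frac{1}{\left(\frac{39}{163} + \frac{105}{\left(-3\right) \frac{1}{16}}\right) - \left(135 - \left(-102 + 109\right)\right)}} = \frac{1}{\frac{1}{\left(39 \cdot \frac{1}{163} + \frac{105}{\left(-3\right) \frac{1}{16}}\right) - \left(135 - 7\right)}} = \frac{1}{\frac{1}{\left(\frac{39}{163} + \frac{105}{- \frac{3}{16}}\right) - \left(135 - 7\right)}} = \frac{1}{\frac{1}{\left(\frac{39}{163} + 105 \left(- \frac{16}{3}\right)\right) - 128}} = \frac{1}{\frac{1}{\left(\frac{39}{163} - 560\right) - 128}} = \frac{1}{\frac{1}{- \frac{91241}{163} - 128}} = \frac{1}{\frac{1}{- \frac{112105}{163}}} = \frac{1}{- \frac{163}{112105}} = - \frac{112105}{163}$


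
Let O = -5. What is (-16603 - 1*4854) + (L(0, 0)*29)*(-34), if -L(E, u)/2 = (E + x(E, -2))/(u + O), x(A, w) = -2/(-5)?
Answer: -540369/25 ≈ -21615.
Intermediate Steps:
x(A, w) = ⅖ (x(A, w) = -2*(-⅕) = ⅖)
L(E, u) = -2*(⅖ + E)/(-5 + u) (L(E, u) = -2*(E + ⅖)/(u - 5) = -2*(⅖ + E)/(-5 + u))
(-16603 - 1*4854) + (L(0, 0)*29)*(-34) = (-16603 - 1*4854) + ((2*(-2 - 5*0)/(5*(-5 + 0)))*29)*(-34) = (-16603 - 4854) + (((⅖)*(-2 + 0)/(-5))*29)*(-34) = -21457 + (((⅖)*(-⅕)*(-2))*29)*(-34) = -21457 + ((4/25)*29)*(-34) = -21457 + (116/25)*(-34) = -21457 - 3944/25 = -540369/25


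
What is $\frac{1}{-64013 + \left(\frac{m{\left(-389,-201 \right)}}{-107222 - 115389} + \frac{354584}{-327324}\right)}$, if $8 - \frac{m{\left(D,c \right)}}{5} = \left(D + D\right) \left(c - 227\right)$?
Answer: $- \frac{18216480741}{1165975076453059} \approx -1.5623 \cdot 10^{-5}$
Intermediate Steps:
$m{\left(D,c \right)} = 40 - 10 D \left(-227 + c\right)$ ($m{\left(D,c \right)} = 40 - 5 \left(D + D\right) \left(c - 227\right) = 40 - 5 \cdot 2 D \left(-227 + c\right) = 40 - 10 D \left(-227 + c\right)$)
$\frac{1}{-64013 + \left(\frac{m{\left(-389,-201 \right)}}{-107222 - 115389} + \frac{354584}{-327324}\right)} = \frac{1}{-64013 + \left(\frac{40 + 2270 \left(-389\right) - \left(-3890\right) \left(-201\right)}{-107222 - 115389} + \frac{354584}{-327324}\right)} = \frac{1}{-64013 + \left(\frac{40 - 883030 - 781890}{-222611} + 354584 \left(- \frac{1}{327324}\right)\right)} = \frac{1}{-64013 - - \frac{116505220574}{18216480741}} = \frac{1}{-64013 + \left(\frac{1664880}{222611} - \frac{88646}{81831}\right)} = \frac{1}{-64013 + \frac{116505220574}{18216480741}} = \frac{1}{- \frac{1165975076453059}{18216480741}} = - \frac{18216480741}{1165975076453059}$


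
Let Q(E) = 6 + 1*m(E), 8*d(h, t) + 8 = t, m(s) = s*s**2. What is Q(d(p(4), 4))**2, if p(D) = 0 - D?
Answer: 2209/64 ≈ 34.516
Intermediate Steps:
p(D) = -D
m(s) = s**3
d(h, t) = -1 + t/8
Q(E) = 6 + E**3 (Q(E) = 6 + 1*E**3 = 6 + E**3)
Q(d(p(4), 4))**2 = (6 + (-1 + (1/8)*4)**3)**2 = (6 + (-1 + 1/2)**3)**2 = (6 + (-1/2)**3)**2 = (6 - 1/8)**2 = (47/8)**2 = 2209/64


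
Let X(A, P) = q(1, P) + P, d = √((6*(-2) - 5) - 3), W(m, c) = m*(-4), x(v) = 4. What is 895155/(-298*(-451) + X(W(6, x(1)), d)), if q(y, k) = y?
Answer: 40102645615/6021030407 - 596770*I*√5/6021030407 ≈ 6.6604 - 0.00022163*I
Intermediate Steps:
W(m, c) = -4*m
d = 2*I*√5 (d = √((-12 - 5) - 3) = √(-17 - 3) = √(-20) = 2*I*√5 ≈ 4.4721*I)
X(A, P) = 1 + P
895155/(-298*(-451) + X(W(6, x(1)), d)) = 895155/(-298*(-451) + (1 + 2*I*√5)) = 895155/(134398 + (1 + 2*I*√5)) = 895155/(134399 + 2*I*√5)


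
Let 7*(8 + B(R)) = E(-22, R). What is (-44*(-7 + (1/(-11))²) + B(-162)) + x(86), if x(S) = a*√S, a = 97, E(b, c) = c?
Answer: 21290/77 + 97*√86 ≈ 1176.0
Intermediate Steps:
x(S) = 97*√S
B(R) = -8 + R/7
(-44*(-7 + (1/(-11))²) + B(-162)) + x(86) = (-44*(-7 + (1/(-11))²) + (-8 + (⅐)*(-162))) + 97*√86 = (-44*(-7 + (-1/11)²) + (-8 - 162/7)) + 97*√86 = (-44*(-7 + 1/121) - 218/7) + 97*√86 = (-44*(-846/121) - 218/7) + 97*√86 = (3384/11 - 218/7) + 97*√86 = 21290/77 + 97*√86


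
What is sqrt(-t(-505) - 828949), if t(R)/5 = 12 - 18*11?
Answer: I*sqrt(828019) ≈ 909.96*I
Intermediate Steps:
t(R) = -930 (t(R) = 5*(12 - 18*11) = 5*(12 - 198) = 5*(-186) = -930)
sqrt(-t(-505) - 828949) = sqrt(-1*(-930) - 828949) = sqrt(930 - 828949) = sqrt(-828019) = I*sqrt(828019)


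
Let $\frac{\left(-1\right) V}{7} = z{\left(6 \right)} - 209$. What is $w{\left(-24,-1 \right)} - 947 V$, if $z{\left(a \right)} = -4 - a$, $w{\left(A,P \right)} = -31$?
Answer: $-1451782$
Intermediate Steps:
$V = 1533$ ($V = - 7 \left(\left(-4 - 6\right) - 209\right) = - 7 \left(-10 - 209\right) = \left(-7\right) \left(-219\right) = 1533$)
$w{\left(-24,-1 \right)} - 947 V = -31 - 1451751 = -1451782$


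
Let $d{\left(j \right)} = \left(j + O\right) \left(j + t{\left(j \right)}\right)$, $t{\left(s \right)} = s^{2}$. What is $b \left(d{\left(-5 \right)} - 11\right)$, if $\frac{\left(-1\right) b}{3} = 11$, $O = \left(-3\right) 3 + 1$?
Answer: $8943$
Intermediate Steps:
$O = -8$ ($O = -9 + 1 = -8$)
$b = -33$ ($b = \left(-3\right) 11 = -33$)
$d{\left(j \right)} = \left(-8 + j\right) \left(j + j^{2}\right)$ ($d{\left(j \right)} = \left(j - 8\right) \left(j + j^{2}\right) = \left(-8 + j\right) \left(j + j^{2}\right)$)
$b \left(d{\left(-5 \right)} - 11\right) = - 33 \left(- 5 \left(-8 + \left(-5\right)^{2} - -35\right) - 11\right) = - 33 \left(- 5 \left(-8 + 25 + 35\right) - 11\right) = - 33 \left(\left(-5\right) 52 - 11\right) = - 33 \left(-260 - 11\right) = \left(-33\right) \left(-271\right) = 8943$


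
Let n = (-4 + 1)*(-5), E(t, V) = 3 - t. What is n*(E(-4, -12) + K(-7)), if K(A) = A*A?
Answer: 840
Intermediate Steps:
K(A) = A²
n = 15 (n = -3*(-5) = 15)
n*(E(-4, -12) + K(-7)) = 15*((3 - 1*(-4)) + (-7)²) = 15*((3 + 4) + 49) = 15*(7 + 49) = 15*56 = 840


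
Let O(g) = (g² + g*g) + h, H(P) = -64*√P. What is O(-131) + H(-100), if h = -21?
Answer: 34301 - 640*I ≈ 34301.0 - 640.0*I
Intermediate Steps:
O(g) = -21 + 2*g² (O(g) = (g² + g*g) - 21 = (g² + g²) - 21 = 2*g² - 21 = -21 + 2*g²)
O(-131) + H(-100) = (-21 + 2*(-131)²) - 640*I = (-21 + 2*17161) - 640*I = (-21 + 34322) - 640*I = 34301 - 640*I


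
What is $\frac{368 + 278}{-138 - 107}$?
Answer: $- \frac{646}{245} \approx -2.6367$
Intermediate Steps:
$\frac{368 + 278}{-138 - 107} = \frac{646}{-245} = 646 \left(- \frac{1}{245}\right) = - \frac{646}{245}$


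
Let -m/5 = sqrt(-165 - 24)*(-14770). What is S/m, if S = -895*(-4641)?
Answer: -39559*I*sqrt(21)/44310 ≈ -4.0912*I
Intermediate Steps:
m = 221550*I*sqrt(21) (m = -5*sqrt(-165 - 24)*(-14770) = -5*sqrt(-189)*(-14770) = -5*3*I*sqrt(21)*(-14770) = -(-221550)*I*sqrt(21) = 221550*I*sqrt(21) ≈ 1.0153e+6*I)
S = 4153695
S/m = 4153695/((221550*I*sqrt(21))) = 4153695*(-I*sqrt(21)/4652550) = -39559*I*sqrt(21)/44310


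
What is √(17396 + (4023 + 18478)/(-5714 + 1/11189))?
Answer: √71090911781638059795/63933945 ≈ 131.88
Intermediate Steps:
√(17396 + (4023 + 18478)/(-5714 + 1/11189)) = √(17396 + 22501/(-5714 + 1/11189)) = √(17396 + 22501/(-63933945/11189)) = √(17396 + 22501*(-11189/63933945)) = √(17396 - 251763689/63933945) = √(1111943143531/63933945) = √71090911781638059795/63933945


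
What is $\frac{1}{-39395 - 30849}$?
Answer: $- \frac{1}{70244} \approx -1.4236 \cdot 10^{-5}$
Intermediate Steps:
$\frac{1}{-39395 - 30849} = \frac{1}{-70244} = - \frac{1}{70244}$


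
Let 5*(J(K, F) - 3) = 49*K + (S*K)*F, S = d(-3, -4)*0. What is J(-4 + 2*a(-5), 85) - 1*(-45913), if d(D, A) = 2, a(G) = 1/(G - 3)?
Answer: 917487/20 ≈ 45874.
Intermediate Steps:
a(G) = 1/(-3 + G)
S = 0 (S = 2*0 = 0)
J(K, F) = 3 + 49*K/5 (J(K, F) = 3 + (49*K + (0*K)*F)/5 = 3 + (49*K + 0*F)/5 = 3 + (49*K + 0)/5 = 3 + (49*K)/5 = 3 + 49*K/5)
J(-4 + 2*a(-5), 85) - 1*(-45913) = (3 + 49*(-4 + 2/(-3 - 5))/5) - 1*(-45913) = (3 + 49*(-4 + 2/(-8))/5) + 45913 = (3 + 49*(-4 + 2*(-⅛))/5) + 45913 = (3 + 49*(-4 - ¼)/5) + 45913 = (3 + (49/5)*(-17/4)) + 45913 = (3 - 833/20) + 45913 = -773/20 + 45913 = 917487/20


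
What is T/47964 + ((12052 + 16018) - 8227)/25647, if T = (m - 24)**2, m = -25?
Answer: 16084573/19525916 ≈ 0.82376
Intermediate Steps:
T = 2401 (T = (-25 - 24)**2 = (-49)**2 = 2401)
T/47964 + ((12052 + 16018) - 8227)/25647 = 2401/47964 + ((12052 + 16018) - 8227)/25647 = 2401*(1/47964) + (28070 - 8227)*(1/25647) = 343/6852 + 19843*(1/25647) = 343/6852 + 19843/25647 = 16084573/19525916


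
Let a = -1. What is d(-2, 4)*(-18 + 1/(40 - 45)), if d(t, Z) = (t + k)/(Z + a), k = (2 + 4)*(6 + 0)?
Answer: -3094/15 ≈ -206.27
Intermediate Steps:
k = 36 (k = 6*6 = 36)
d(t, Z) = (36 + t)/(-1 + Z) (d(t, Z) = (t + 36)/(Z - 1) = (36 + t)/(-1 + Z))
d(-2, 4)*(-18 + 1/(40 - 45)) = ((36 - 2)/(-1 + 4))*(-18 + 1/(40 - 45)) = (34/3)*(-18 + 1/(-5)) = ((⅓)*34)*(-18 - ⅕) = (34/3)*(-91/5) = -3094/15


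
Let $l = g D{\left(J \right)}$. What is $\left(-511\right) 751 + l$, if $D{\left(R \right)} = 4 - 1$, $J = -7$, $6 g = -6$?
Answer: $-383764$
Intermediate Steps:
$g = -1$ ($g = \frac{1}{6} \left(-6\right) = -1$)
$D{\left(R \right)} = 3$ ($D{\left(R \right)} = 4 - 1 = 3$)
$l = -3$ ($l = \left(-1\right) 3 = -3$)
$\left(-511\right) 751 + l = \left(-511\right) 751 - 3 = -383761 - 3 = -383764$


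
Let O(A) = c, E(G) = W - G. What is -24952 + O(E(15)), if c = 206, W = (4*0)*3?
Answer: -24746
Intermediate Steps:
W = 0 (W = 0*3 = 0)
E(G) = -G (E(G) = 0 - G = -G)
O(A) = 206
-24952 + O(E(15)) = -24952 + 206 = -24746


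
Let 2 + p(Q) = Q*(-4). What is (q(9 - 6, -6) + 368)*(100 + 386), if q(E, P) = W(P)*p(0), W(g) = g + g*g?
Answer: 149688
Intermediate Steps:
p(Q) = -2 - 4*Q (p(Q) = -2 + Q*(-4) = -2 - 4*Q)
W(g) = g + g**2
q(E, P) = -2*P*(1 + P) (q(E, P) = (P*(1 + P))*(-2 - 4*0) = (P*(1 + P))*(-2 + 0) = (P*(1 + P))*(-2) = -2*P*(1 + P))
(q(9 - 6, -6) + 368)*(100 + 386) = (-2*(-6)*(1 - 6) + 368)*(100 + 386) = (-2*(-6)*(-5) + 368)*486 = (-60 + 368)*486 = 308*486 = 149688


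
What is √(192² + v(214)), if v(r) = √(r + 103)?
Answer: √(36864 + √317) ≈ 192.05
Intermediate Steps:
v(r) = √(103 + r)
√(192² + v(214)) = √(192² + √(103 + 214)) = √(36864 + √317)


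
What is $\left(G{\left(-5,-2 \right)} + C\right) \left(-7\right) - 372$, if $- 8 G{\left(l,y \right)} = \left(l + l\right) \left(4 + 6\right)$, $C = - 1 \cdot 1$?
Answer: $- \frac{905}{2} \approx -452.5$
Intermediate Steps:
$C = -1$ ($C = \left(-1\right) 1 = -1$)
$G{\left(l,y \right)} = - \frac{5 l}{2}$ ($G{\left(l,y \right)} = - \frac{\left(l + l\right) \left(4 + 6\right)}{8} = - \frac{2 l 10}{8} = - \frac{20 l}{8} = - \frac{5 l}{2}$)
$\left(G{\left(-5,-2 \right)} + C\right) \left(-7\right) - 372 = \left(\left(- \frac{5}{2}\right) \left(-5\right) - 1\right) \left(-7\right) - 372 = \left(\frac{25}{2} - 1\right) \left(-7\right) - 372 = \frac{23}{2} \left(-7\right) - 372 = - \frac{161}{2} - 372 = - \frac{905}{2}$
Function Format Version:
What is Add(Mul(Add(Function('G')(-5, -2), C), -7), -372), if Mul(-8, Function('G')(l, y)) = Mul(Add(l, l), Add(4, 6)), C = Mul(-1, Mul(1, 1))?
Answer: Rational(-905, 2) ≈ -452.50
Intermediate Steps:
C = -1 (C = Mul(-1, 1) = -1)
Function('G')(l, y) = Mul(Rational(-5, 2), l) (Function('G')(l, y) = Mul(Rational(-1, 8), Mul(Add(l, l), Add(4, 6))) = Mul(Rational(-1, 8), Mul(Mul(2, l), 10)) = Mul(Rational(-1, 8), Mul(20, l)) = Mul(Rational(-5, 2), l))
Add(Mul(Add(Function('G')(-5, -2), C), -7), -372) = Add(Mul(Add(Mul(Rational(-5, 2), -5), -1), -7), -372) = Add(Mul(Add(Rational(25, 2), -1), -7), -372) = Add(Mul(Rational(23, 2), -7), -372) = Add(Rational(-161, 2), -372) = Rational(-905, 2)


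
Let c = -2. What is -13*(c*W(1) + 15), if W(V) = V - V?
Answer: -195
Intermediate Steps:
W(V) = 0
-13*(c*W(1) + 15) = -13*(-2*0 + 15) = -13*(0 + 15) = -13*15 = -195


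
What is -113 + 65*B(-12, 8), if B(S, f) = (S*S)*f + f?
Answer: 75287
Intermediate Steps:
B(S, f) = f + f*S² (B(S, f) = S²*f + f = f*S² + f = f + f*S²)
-113 + 65*B(-12, 8) = -113 + 65*(8*(1 + (-12)²)) = -113 + 65*(8*(1 + 144)) = -113 + 65*(8*145) = -113 + 65*1160 = -113 + 75400 = 75287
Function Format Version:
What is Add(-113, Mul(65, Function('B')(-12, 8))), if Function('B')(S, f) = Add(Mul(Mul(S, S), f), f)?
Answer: 75287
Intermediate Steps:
Function('B')(S, f) = Add(f, Mul(f, Pow(S, 2))) (Function('B')(S, f) = Add(Mul(Pow(S, 2), f), f) = Add(Mul(f, Pow(S, 2)), f) = Add(f, Mul(f, Pow(S, 2))))
Add(-113, Mul(65, Function('B')(-12, 8))) = Add(-113, Mul(65, Mul(8, Add(1, Pow(-12, 2))))) = Add(-113, Mul(65, Mul(8, Add(1, 144)))) = Add(-113, Mul(65, Mul(8, 145))) = Add(-113, Mul(65, 1160)) = Add(-113, 75400) = 75287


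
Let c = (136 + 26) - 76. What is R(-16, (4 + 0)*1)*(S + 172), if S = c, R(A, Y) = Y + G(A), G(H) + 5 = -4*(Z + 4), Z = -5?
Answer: 774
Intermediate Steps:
G(H) = -1 (G(H) = -5 - 4*(-5 + 4) = -5 - 4*(-1) = -5 + 4 = -1)
c = 86 (c = 162 - 76 = 86)
R(A, Y) = -1 + Y (R(A, Y) = Y - 1 = -1 + Y)
S = 86
R(-16, (4 + 0)*1)*(S + 172) = (-1 + (4 + 0)*1)*(86 + 172) = (-1 + 4*1)*258 = (-1 + 4)*258 = 3*258 = 774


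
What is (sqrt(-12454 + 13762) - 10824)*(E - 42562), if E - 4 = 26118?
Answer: 177946560 - 32880*sqrt(327) ≈ 1.7735e+8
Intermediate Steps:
E = 26122 (E = 4 + 26118 = 26122)
(sqrt(-12454 + 13762) - 10824)*(E - 42562) = (sqrt(-12454 + 13762) - 10824)*(26122 - 42562) = (sqrt(1308) - 10824)*(-16440) = (2*sqrt(327) - 10824)*(-16440) = (-10824 + 2*sqrt(327))*(-16440) = 177946560 - 32880*sqrt(327)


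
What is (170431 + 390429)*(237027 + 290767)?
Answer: 296018542840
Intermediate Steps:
(170431 + 390429)*(237027 + 290767) = 560860*527794 = 296018542840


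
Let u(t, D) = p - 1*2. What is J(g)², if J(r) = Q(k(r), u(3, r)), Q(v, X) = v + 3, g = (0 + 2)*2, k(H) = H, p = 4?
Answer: 49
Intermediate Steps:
u(t, D) = 2 (u(t, D) = 4 - 1*2 = 4 - 2 = 2)
g = 4 (g = 2*2 = 4)
Q(v, X) = 3 + v
J(r) = 3 + r
J(g)² = (3 + 4)² = 7² = 49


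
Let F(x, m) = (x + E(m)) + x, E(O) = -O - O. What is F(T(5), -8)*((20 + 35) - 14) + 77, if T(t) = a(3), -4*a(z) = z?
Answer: 1343/2 ≈ 671.50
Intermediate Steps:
a(z) = -z/4
E(O) = -2*O
T(t) = -3/4 (T(t) = -1/4*3 = -3/4)
F(x, m) = -2*m + 2*x (F(x, m) = (x - 2*m) + x = -2*m + 2*x)
F(T(5), -8)*((20 + 35) - 14) + 77 = (-2*(-8) + 2*(-3/4))*((20 + 35) - 14) + 77 = (16 - 3/2)*(55 - 14) + 77 = (29/2)*41 + 77 = 1189/2 + 77 = 1343/2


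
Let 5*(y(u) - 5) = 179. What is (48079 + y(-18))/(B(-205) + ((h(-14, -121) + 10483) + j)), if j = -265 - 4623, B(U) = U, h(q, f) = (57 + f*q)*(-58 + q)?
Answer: -240599/603410 ≈ -0.39873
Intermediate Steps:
y(u) = 204/5 (y(u) = 5 + (⅕)*179 = 5 + 179/5 = 204/5)
h(q, f) = (-58 + q)*(57 + f*q)
j = -4888
(48079 + y(-18))/(B(-205) + ((h(-14, -121) + 10483) + j)) = (48079 + 204/5)/(-205 + (((-3306 + 57*(-14) - 121*(-14)² - 58*(-121)*(-14)) + 10483) - 4888)) = 240599/(5*(-205 + (((-3306 - 798 - 121*196 - 98252) + 10483) - 4888))) = 240599/(5*(-205 + (((-3306 - 798 - 23716 - 98252) + 10483) - 4888))) = 240599/(5*(-205 + ((-126072 + 10483) - 4888))) = 240599/(5*(-205 + (-115589 - 4888))) = 240599/(5*(-205 - 120477)) = (240599/5)/(-120682) = (240599/5)*(-1/120682) = -240599/603410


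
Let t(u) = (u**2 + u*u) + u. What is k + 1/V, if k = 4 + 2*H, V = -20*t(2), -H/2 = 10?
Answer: -7201/200 ≈ -36.005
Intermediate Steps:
H = -20 (H = -2*10 = -20)
t(u) = u + 2*u**2 (t(u) = (u**2 + u**2) + u = 2*u**2 + u = u + 2*u**2)
V = -200 (V = -40*(1 + 2*2) = -40*(1 + 4) = -40*5 = -20*10 = -200)
k = -36 (k = 4 + 2*(-20) = 4 - 40 = -36)
k + 1/V = -36 + 1/(-200) = -36 - 1/200 = -7201/200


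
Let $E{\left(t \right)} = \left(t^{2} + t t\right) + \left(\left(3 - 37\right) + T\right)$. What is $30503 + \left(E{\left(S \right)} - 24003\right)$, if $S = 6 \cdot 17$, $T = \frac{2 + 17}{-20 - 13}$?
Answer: $\frac{900023}{33} \approx 27273.0$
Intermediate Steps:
$T = - \frac{19}{33}$ ($T = \frac{19}{-33} = 19 \left(- \frac{1}{33}\right) = - \frac{19}{33} \approx -0.57576$)
$S = 102$
$E{\left(t \right)} = - \frac{1141}{33} + 2 t^{2}$ ($E{\left(t \right)} = \left(t^{2} + t t\right) + \left(\left(3 - 37\right) - \frac{19}{33}\right) = \left(t^{2} + t^{2}\right) - \frac{1141}{33} = 2 t^{2} - \frac{1141}{33} = - \frac{1141}{33} + 2 t^{2}$)
$30503 + \left(E{\left(S \right)} - 24003\right) = 30503 - \left(\frac{793240}{33} - 20808\right) = 30503 + \left(\left(- \frac{1141}{33} + 2 \cdot 10404\right) - 24003\right) = 30503 + \left(\left(- \frac{1141}{33} + 20808\right) - 24003\right) = 30503 + \left(\frac{685523}{33} - 24003\right) = 30503 - \frac{106576}{33} = \frac{900023}{33}$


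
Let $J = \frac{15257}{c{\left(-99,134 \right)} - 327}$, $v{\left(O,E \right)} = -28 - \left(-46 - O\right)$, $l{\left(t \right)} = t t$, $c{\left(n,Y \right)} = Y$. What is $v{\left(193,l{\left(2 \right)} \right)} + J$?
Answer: $\frac{25466}{193} \approx 131.95$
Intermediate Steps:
$l{\left(t \right)} = t^{2}$
$v{\left(O,E \right)} = 18 + O$ ($v{\left(O,E \right)} = -28 + \left(46 + O\right) = 18 + O$)
$J = - \frac{15257}{193}$ ($J = \frac{15257}{134 - 327} = \frac{15257}{-193} = 15257 \left(- \frac{1}{193}\right) = - \frac{15257}{193} \approx -79.052$)
$v{\left(193,l{\left(2 \right)} \right)} + J = \left(18 + 193\right) - \frac{15257}{193} = 211 - \frac{15257}{193} = \frac{25466}{193}$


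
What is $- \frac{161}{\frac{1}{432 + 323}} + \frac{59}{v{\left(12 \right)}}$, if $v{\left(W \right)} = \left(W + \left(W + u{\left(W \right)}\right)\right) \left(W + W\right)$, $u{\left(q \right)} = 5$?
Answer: $- \frac{84602221}{696} \approx -1.2155 \cdot 10^{5}$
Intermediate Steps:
$v{\left(W \right)} = 2 W \left(5 + 2 W\right)$ ($v{\left(W \right)} = \left(W + \left(W + 5\right)\right) \left(W + W\right) = \left(W + \left(5 + W\right)\right) 2 W = \left(5 + 2 W\right) 2 W = 2 W \left(5 + 2 W\right)$)
$- \frac{161}{\frac{1}{432 + 323}} + \frac{59}{v{\left(12 \right)}} = - \frac{161}{\frac{1}{432 + 323}} + \frac{59}{2 \cdot 12 \left(5 + 2 \cdot 12\right)} = - \frac{161}{\frac{1}{755}} + \frac{59}{2 \cdot 12 \left(5 + 24\right)} = - 161 \frac{1}{\frac{1}{755}} + \frac{59}{2 \cdot 12 \cdot 29} = \left(-161\right) 755 + \frac{59}{696} = -121555 + 59 \cdot \frac{1}{696} = -121555 + \frac{59}{696} = - \frac{84602221}{696}$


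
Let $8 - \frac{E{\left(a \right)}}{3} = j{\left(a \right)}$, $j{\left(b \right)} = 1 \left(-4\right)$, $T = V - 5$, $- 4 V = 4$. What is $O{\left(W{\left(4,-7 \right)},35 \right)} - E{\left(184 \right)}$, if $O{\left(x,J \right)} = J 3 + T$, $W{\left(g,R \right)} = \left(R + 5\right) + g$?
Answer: $63$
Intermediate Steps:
$V = -1$ ($V = \left(- \frac{1}{4}\right) 4 = -1$)
$T = -6$ ($T = -1 - 5 = -6$)
$W{\left(g,R \right)} = 5 + R + g$ ($W{\left(g,R \right)} = \left(5 + R\right) + g = 5 + R + g$)
$j{\left(b \right)} = -4$
$O{\left(x,J \right)} = -6 + 3 J$ ($O{\left(x,J \right)} = J 3 - 6 = 3 J - 6 = -6 + 3 J$)
$E{\left(a \right)} = 36$ ($E{\left(a \right)} = 24 - -12 = 24 + 12 = 36$)
$O{\left(W{\left(4,-7 \right)},35 \right)} - E{\left(184 \right)} = \left(-6 + 3 \cdot 35\right) - 36 = \left(-6 + 105\right) - 36 = 99 - 36 = 63$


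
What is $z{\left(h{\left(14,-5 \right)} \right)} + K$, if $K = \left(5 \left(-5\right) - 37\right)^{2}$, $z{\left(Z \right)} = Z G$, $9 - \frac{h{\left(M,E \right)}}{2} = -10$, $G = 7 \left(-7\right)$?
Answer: $1982$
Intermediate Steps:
$G = -49$
$h{\left(M,E \right)} = 38$ ($h{\left(M,E \right)} = 18 - -20 = 18 + 20 = 38$)
$z{\left(Z \right)} = - 49 Z$ ($z{\left(Z \right)} = Z \left(-49\right) = - 49 Z$)
$K = 3844$ ($K = \left(-25 - 37\right)^{2} = \left(-62\right)^{2} = 3844$)
$z{\left(h{\left(14,-5 \right)} \right)} + K = \left(-49\right) 38 + 3844 = -1862 + 3844 = 1982$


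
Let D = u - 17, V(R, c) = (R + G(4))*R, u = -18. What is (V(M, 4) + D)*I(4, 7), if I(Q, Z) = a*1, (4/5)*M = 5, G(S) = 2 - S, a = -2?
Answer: 135/8 ≈ 16.875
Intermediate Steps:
M = 25/4 (M = (5/4)*5 = 25/4 ≈ 6.2500)
I(Q, Z) = -2 (I(Q, Z) = -2*1 = -2)
V(R, c) = R*(-2 + R) (V(R, c) = (R + (2 - 1*4))*R = (R + (2 - 4))*R = (R - 2)*R = (-2 + R)*R = R*(-2 + R))
D = -35 (D = -18 - 17 = -35)
(V(M, 4) + D)*I(4, 7) = (25*(-2 + 25/4)/4 - 35)*(-2) = ((25/4)*(17/4) - 35)*(-2) = (425/16 - 35)*(-2) = -135/16*(-2) = 135/8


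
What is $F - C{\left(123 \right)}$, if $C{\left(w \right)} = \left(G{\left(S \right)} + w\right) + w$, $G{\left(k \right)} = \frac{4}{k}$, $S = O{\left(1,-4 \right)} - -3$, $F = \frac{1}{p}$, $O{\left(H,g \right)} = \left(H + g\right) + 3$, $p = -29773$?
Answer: $- \frac{22091569}{89319} \approx -247.33$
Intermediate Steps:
$O{\left(H,g \right)} = 3 + H + g$
$F = - \frac{1}{29773}$ ($F = \frac{1}{-29773} = - \frac{1}{29773} \approx -3.3587 \cdot 10^{-5}$)
$S = 3$ ($S = \left(3 + 1 - 4\right) - -3 = 0 + 3 = 3$)
$C{\left(w \right)} = \frac{4}{3} + 2 w$ ($C{\left(w \right)} = \left(\frac{4}{3} + w\right) + w = \frac{4}{3} + 2 w$)
$F - C{\left(123 \right)} = - \frac{1}{29773} - \left(\frac{4}{3} + 2 \cdot 123\right) = - \frac{1}{29773} - \left(\frac{4}{3} + 246\right) = - \frac{1}{29773} - \frac{742}{3} = - \frac{22091569}{89319}$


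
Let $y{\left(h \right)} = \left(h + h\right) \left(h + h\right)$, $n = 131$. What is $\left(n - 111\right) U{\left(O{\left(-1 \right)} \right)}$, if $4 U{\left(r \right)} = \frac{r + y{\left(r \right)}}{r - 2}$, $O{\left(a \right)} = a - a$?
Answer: $0$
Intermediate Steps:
$O{\left(a \right)} = 0$
$y{\left(h \right)} = 4 h^{2}$ ($y{\left(h \right)} = 2 h 2 h = 4 h^{2}$)
$U{\left(r \right)} = \frac{r + 4 r^{2}}{4 \left(-2 + r\right)}$ ($U{\left(r \right)} = \frac{\left(r + 4 r^{2}\right) \frac{1}{r - 2}}{4} = \frac{\left(r + 4 r^{2}\right) \frac{1}{-2 + r}}{4} = \frac{\frac{1}{-2 + r} \left(r + 4 r^{2}\right)}{4} = \frac{r + 4 r^{2}}{4 \left(-2 + r\right)}$)
$\left(n - 111\right) U{\left(O{\left(-1 \right)} \right)} = \left(131 - 111\right) \frac{1}{4} \cdot 0 \frac{1}{-2 + 0} \left(1 + 4 \cdot 0\right) = 20 \cdot \frac{1}{4} \cdot 0 \frac{1}{-2} \left(1 + 0\right) = 20 \cdot \frac{1}{4} \cdot 0 \left(- \frac{1}{2}\right) 1 = 20 \cdot 0 = 0$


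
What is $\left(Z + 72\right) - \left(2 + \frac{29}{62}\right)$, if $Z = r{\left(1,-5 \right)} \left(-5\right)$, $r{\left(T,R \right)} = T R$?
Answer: $\frac{5861}{62} \approx 94.532$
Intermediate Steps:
$r{\left(T,R \right)} = R T$
$Z = 25$ ($Z = \left(-5\right) 1 \left(-5\right) = \left(-5\right) \left(-5\right) = 25$)
$\left(Z + 72\right) - \left(2 + \frac{29}{62}\right) = \left(25 + 72\right) - \left(2 + \frac{29}{62}\right) = 97 - \frac{153}{62} = \frac{5861}{62}$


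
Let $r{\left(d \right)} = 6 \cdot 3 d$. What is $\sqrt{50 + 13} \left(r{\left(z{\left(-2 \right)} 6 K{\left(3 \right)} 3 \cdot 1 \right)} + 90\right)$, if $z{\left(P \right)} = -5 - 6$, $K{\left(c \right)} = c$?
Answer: $- 31806 \sqrt{7} \approx -84151.0$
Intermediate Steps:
$z{\left(P \right)} = -11$ ($z{\left(P \right)} = -5 - 6 = -11$)
$r{\left(d \right)} = 18 d$
$\sqrt{50 + 13} \left(r{\left(z{\left(-2 \right)} 6 K{\left(3 \right)} 3 \cdot 1 \right)} + 90\right) = \sqrt{50 + 13} \left(18 - 11 \cdot 6 \cdot 3 \cdot 3 \cdot 1 + 90\right) = \sqrt{63} \left(18 - 11 \cdot 18 \cdot 3 \cdot 1 + 90\right) = 3 \sqrt{7} \left(18 \left(-11\right) 54 \cdot 1 + 90\right) = 3 \sqrt{7} \left(18 \left(\left(-594\right) 1\right) + 90\right) = 3 \sqrt{7} \left(18 \left(-594\right) + 90\right) = 3 \sqrt{7} \left(-10692 + 90\right) = 3 \sqrt{7} \left(-10602\right) = - 31806 \sqrt{7}$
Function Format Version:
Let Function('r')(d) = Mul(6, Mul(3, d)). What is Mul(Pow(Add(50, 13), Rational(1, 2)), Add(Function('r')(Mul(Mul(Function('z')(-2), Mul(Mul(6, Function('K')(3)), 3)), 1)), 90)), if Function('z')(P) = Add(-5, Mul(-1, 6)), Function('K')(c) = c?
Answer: Mul(-31806, Pow(7, Rational(1, 2))) ≈ -84151.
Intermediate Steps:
Function('z')(P) = -11 (Function('z')(P) = Add(-5, -6) = -11)
Function('r')(d) = Mul(18, d)
Mul(Pow(Add(50, 13), Rational(1, 2)), Add(Function('r')(Mul(Mul(Function('z')(-2), Mul(Mul(6, Function('K')(3)), 3)), 1)), 90)) = Mul(Pow(Add(50, 13), Rational(1, 2)), Add(Mul(18, Mul(Mul(-11, Mul(Mul(6, 3), 3)), 1)), 90)) = Mul(Pow(63, Rational(1, 2)), Add(Mul(18, Mul(Mul(-11, Mul(18, 3)), 1)), 90)) = Mul(Mul(3, Pow(7, Rational(1, 2))), Add(Mul(18, Mul(Mul(-11, 54), 1)), 90)) = Mul(Mul(3, Pow(7, Rational(1, 2))), Add(Mul(18, Mul(-594, 1)), 90)) = Mul(Mul(3, Pow(7, Rational(1, 2))), Add(Mul(18, -594), 90)) = Mul(Mul(3, Pow(7, Rational(1, 2))), Add(-10692, 90)) = Mul(Mul(3, Pow(7, Rational(1, 2))), -10602) = Mul(-31806, Pow(7, Rational(1, 2)))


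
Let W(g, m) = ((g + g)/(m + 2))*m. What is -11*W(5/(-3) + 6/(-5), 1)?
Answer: 946/45 ≈ 21.022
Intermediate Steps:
W(g, m) = 2*g*m/(2 + m) (W(g, m) = ((2*g)/(2 + m))*m = (2*g/(2 + m))*m = 2*g*m/(2 + m))
-11*W(5/(-3) + 6/(-5), 1) = -22*(5/(-3) + 6/(-5))/(2 + 1) = -22*(5*(-⅓) + 6*(-⅕))/3 = -22*(-5/3 - 6/5)/3 = -22*(-43)/(15*3) = -11*(-86/45) = 946/45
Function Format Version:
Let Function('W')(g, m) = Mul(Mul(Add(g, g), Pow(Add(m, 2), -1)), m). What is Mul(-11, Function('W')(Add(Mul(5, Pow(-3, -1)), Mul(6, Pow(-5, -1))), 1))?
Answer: Rational(946, 45) ≈ 21.022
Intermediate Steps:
Function('W')(g, m) = Mul(2, g, m, Pow(Add(2, m), -1)) (Function('W')(g, m) = Mul(Mul(Mul(2, g), Pow(Add(2, m), -1)), m) = Mul(Mul(2, g, Pow(Add(2, m), -1)), m) = Mul(2, g, m, Pow(Add(2, m), -1)))
Mul(-11, Function('W')(Add(Mul(5, Pow(-3, -1)), Mul(6, Pow(-5, -1))), 1)) = Mul(-11, Mul(2, Add(Mul(5, Pow(-3, -1)), Mul(6, Pow(-5, -1))), 1, Pow(Add(2, 1), -1))) = Mul(-11, Mul(2, Add(Mul(5, Rational(-1, 3)), Mul(6, Rational(-1, 5))), 1, Pow(3, -1))) = Mul(-11, Mul(2, Add(Rational(-5, 3), Rational(-6, 5)), 1, Rational(1, 3))) = Mul(-11, Mul(2, Rational(-43, 15), 1, Rational(1, 3))) = Mul(-11, Rational(-86, 45)) = Rational(946, 45)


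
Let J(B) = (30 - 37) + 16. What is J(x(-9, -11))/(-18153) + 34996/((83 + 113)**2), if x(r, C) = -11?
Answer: 17637129/19371268 ≈ 0.91048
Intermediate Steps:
J(B) = 9 (J(B) = -7 + 16 = 9)
J(x(-9, -11))/(-18153) + 34996/((83 + 113)**2) = 9/(-18153) + 34996/((83 + 113)**2) = 9*(-1/18153) + 34996/(196**2) = -1/2017 + 34996/38416 = -1/2017 + 34996*(1/38416) = -1/2017 + 8749/9604 = 17637129/19371268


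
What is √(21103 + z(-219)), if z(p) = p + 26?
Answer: √20910 ≈ 144.60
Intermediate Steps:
z(p) = 26 + p
√(21103 + z(-219)) = √(21103 + (26 - 219)) = √(21103 - 193) = √20910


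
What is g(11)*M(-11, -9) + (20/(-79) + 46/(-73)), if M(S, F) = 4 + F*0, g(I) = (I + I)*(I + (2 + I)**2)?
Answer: 91344186/5767 ≈ 15839.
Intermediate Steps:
g(I) = 2*I*(I + (2 + I)**2) (g(I) = (2*I)*(I + (2 + I)**2) = 2*I*(I + (2 + I)**2))
M(S, F) = 4 (M(S, F) = 4 + 0 = 4)
g(11)*M(-11, -9) + (20/(-79) + 46/(-73)) = (2*11*(11 + (2 + 11)**2))*4 + (20/(-79) + 46/(-73)) = (2*11*(11 + 13**2))*4 + (20*(-1/79) + 46*(-1/73)) = (2*11*(11 + 169))*4 + (-20/79 - 46/73) = (2*11*180)*4 - 5094/5767 = 3960*4 - 5094/5767 = 15840 - 5094/5767 = 91344186/5767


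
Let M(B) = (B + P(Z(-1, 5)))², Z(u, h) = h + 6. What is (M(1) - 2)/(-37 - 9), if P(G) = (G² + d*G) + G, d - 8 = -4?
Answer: -31327/46 ≈ -681.02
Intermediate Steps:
d = 4 (d = 8 - 4 = 4)
Z(u, h) = 6 + h
P(G) = G² + 5*G (P(G) = (G² + 4*G) + G = G² + 5*G)
M(B) = (176 + B)² (M(B) = (B + (6 + 5)*(5 + (6 + 5)))² = (B + 11*(5 + 11))² = (B + 11*16)² = (B + 176)² = (176 + B)²)
(M(1) - 2)/(-37 - 9) = ((176 + 1)² - 2)/(-37 - 9) = (177² - 2)/(-46) = (31329 - 2)*(-1/46) = 31327*(-1/46) = -31327/46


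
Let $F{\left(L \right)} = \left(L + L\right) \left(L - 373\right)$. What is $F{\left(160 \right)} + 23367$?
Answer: $-44793$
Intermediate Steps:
$F{\left(L \right)} = 2 L \left(-373 + L\right)$
$F{\left(160 \right)} + 23367 = 2 \cdot 160 \left(-373 + 160\right) + 23367 = 2 \cdot 160 \left(-213\right) + 23367 = -68160 + 23367 = -44793$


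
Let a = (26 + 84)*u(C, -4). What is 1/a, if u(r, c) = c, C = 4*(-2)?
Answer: -1/440 ≈ -0.0022727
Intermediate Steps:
C = -8
a = -440 (a = (26 + 84)*(-4) = 110*(-4) = -440)
1/a = 1/(-440) = -1/440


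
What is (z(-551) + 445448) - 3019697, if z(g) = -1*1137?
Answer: -2575386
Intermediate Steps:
z(g) = -1137
(z(-551) + 445448) - 3019697 = (-1137 + 445448) - 3019697 = 444311 - 3019697 = -2575386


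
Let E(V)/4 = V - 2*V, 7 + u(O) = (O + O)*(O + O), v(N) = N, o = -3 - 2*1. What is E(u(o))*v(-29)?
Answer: 10788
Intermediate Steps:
o = -5 (o = -3 - 2 = -5)
u(O) = -7 + 4*O**2 (u(O) = -7 + (O + O)*(O + O) = -7 + (2*O)*(2*O) = -7 + 4*O**2)
E(V) = -4*V (E(V) = 4*(V - 2*V) = 4*(-V) = -4*V)
E(u(o))*v(-29) = -4*(-7 + 4*(-5)**2)*(-29) = -4*(-7 + 4*25)*(-29) = -4*(-7 + 100)*(-29) = -4*93*(-29) = -372*(-29) = 10788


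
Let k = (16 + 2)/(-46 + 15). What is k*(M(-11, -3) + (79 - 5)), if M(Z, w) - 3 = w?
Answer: -1332/31 ≈ -42.968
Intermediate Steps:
M(Z, w) = 3 + w
k = -18/31 (k = 18/(-31) = 18*(-1/31) = -18/31 ≈ -0.58065)
k*(M(-11, -3) + (79 - 5)) = -18*((3 - 3) + (79 - 5))/31 = -18*(0 + 74)/31 = -18/31*74 = -1332/31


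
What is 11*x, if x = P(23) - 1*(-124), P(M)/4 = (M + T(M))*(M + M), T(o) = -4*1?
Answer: 39820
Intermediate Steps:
T(o) = -4
P(M) = 8*M*(-4 + M) (P(M) = 4*((M - 4)*(M + M)) = 4*((-4 + M)*(2*M)) = 4*(2*M*(-4 + M)) = 8*M*(-4 + M))
x = 3620 (x = 8*23*(-4 + 23) - 1*(-124) = 8*23*19 + 124 = 3496 + 124 = 3620)
11*x = 11*3620 = 39820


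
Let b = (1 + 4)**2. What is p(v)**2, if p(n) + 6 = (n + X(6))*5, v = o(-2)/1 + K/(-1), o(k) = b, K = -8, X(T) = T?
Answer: 35721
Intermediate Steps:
b = 25 (b = 5**2 = 25)
o(k) = 25
v = 33 (v = 25/1 - 8/(-1) = 25*1 - 8*(-1) = 25 + 8 = 33)
p(n) = 24 + 5*n (p(n) = -6 + (n + 6)*5 = -6 + (6 + n)*5 = -6 + (30 + 5*n) = 24 + 5*n)
p(v)**2 = (24 + 5*33)**2 = (24 + 165)**2 = 189**2 = 35721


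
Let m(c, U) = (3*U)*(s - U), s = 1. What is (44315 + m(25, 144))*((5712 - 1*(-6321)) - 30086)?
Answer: 315223433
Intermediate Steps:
m(c, U) = 3*U*(1 - U) (m(c, U) = (3*U)*(1 - U) = 3*U*(1 - U))
(44315 + m(25, 144))*((5712 - 1*(-6321)) - 30086) = (44315 + 3*144*(1 - 1*144))*((5712 - 1*(-6321)) - 30086) = (44315 + 3*144*(1 - 144))*((5712 + 6321) - 30086) = (44315 + 3*144*(-143))*(12033 - 30086) = (44315 - 61776)*(-18053) = -17461*(-18053) = 315223433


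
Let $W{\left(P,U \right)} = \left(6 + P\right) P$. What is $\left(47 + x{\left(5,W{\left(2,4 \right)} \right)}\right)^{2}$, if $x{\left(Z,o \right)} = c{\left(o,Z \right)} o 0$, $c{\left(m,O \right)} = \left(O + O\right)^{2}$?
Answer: $2209$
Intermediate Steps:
$c{\left(m,O \right)} = 4 O^{2}$ ($c{\left(m,O \right)} = \left(2 O\right)^{2} = 4 O^{2}$)
$W{\left(P,U \right)} = P \left(6 + P\right)$
$x{\left(Z,o \right)} = 0$ ($x{\left(Z,o \right)} = 4 Z^{2} o 0 = 4 o Z^{2} \cdot 0 = 0$)
$\left(47 + x{\left(5,W{\left(2,4 \right)} \right)}\right)^{2} = \left(47 + 0\right)^{2} = 47^{2} = 2209$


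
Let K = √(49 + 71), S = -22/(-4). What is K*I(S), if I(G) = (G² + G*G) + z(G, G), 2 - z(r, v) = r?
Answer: 114*√30 ≈ 624.40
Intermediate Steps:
S = 11/2 (S = -22*(-¼) = 11/2 ≈ 5.5000)
z(r, v) = 2 - r
I(G) = 2 - G + 2*G² (I(G) = (G² + G*G) + (2 - G) = (G² + G²) + (2 - G) = 2*G² + (2 - G) = 2 - G + 2*G²)
K = 2*√30 (K = √120 = 2*√30 ≈ 10.954)
K*I(S) = (2*√30)*(2 - 1*11/2 + 2*(11/2)²) = (2*√30)*(2 - 11/2 + 2*(121/4)) = (2*√30)*(2 - 11/2 + 121/2) = (2*√30)*57 = 114*√30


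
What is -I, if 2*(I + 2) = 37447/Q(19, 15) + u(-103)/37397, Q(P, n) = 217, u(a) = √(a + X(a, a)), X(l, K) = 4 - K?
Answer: -1367945297/16230298 ≈ -84.283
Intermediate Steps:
u(a) = 2 (u(a) = √(a + (4 - a)) = √4 = 2)
I = 1367945297/16230298 (I = -2 + (37447/217 + 2/37397)/2 = -2 + (½)*(1400405893/8115149) = -2 + 1400405893/16230298 = 1367945297/16230298 ≈ 84.283)
-I = -1*1367945297/16230298 = -1367945297/16230298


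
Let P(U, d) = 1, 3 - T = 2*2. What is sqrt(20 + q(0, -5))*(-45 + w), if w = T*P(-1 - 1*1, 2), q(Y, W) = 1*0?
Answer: -92*sqrt(5) ≈ -205.72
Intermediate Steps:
q(Y, W) = 0
T = -1 (T = 3 - 2*2 = 3 - 1*4 = 3 - 4 = -1)
w = -1 (w = -1*1 = -1)
sqrt(20 + q(0, -5))*(-45 + w) = sqrt(20 + 0)*(-45 - 1) = sqrt(20)*(-46) = (2*sqrt(5))*(-46) = -92*sqrt(5)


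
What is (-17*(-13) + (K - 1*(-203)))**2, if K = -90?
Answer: 111556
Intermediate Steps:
(-17*(-13) + (K - 1*(-203)))**2 = (-17*(-13) + (-90 - 1*(-203)))**2 = (221 + (-90 + 203))**2 = (221 + 113)**2 = 334**2 = 111556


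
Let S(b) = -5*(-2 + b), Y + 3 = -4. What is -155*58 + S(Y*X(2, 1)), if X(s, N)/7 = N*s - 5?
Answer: -9715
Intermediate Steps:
Y = -7 (Y = -3 - 4 = -7)
X(s, N) = -35 + 7*N*s (X(s, N) = 7*(N*s - 5) = 7*(-5 + N*s) = -35 + 7*N*s)
S(b) = 10 - 5*b
-155*58 + S(Y*X(2, 1)) = -155*58 + (10 - (-35)*(-35 + 7*1*2)) = -8990 + (10 - (-35)*(-35 + 14)) = -8990 + (10 - (-35)*(-21)) = -8990 + (10 - 5*147) = -8990 + (10 - 735) = -8990 - 725 = -9715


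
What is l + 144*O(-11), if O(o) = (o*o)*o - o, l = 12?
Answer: -190068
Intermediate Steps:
O(o) = o**3 - o (O(o) = o**2*o - o = o**3 - o)
l + 144*O(-11) = 12 + 144*((-11)**3 - 1*(-11)) = 12 + 144*(-1331 + 11) = 12 + 144*(-1320) = 12 - 190080 = -190068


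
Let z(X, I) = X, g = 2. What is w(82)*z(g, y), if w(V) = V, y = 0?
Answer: 164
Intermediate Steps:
w(82)*z(g, y) = 82*2 = 164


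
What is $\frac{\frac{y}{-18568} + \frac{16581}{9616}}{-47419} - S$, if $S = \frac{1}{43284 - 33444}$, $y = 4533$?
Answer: $- \frac{5403924839}{40679641722885} \approx -0.00013284$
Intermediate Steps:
$S = \frac{1}{9840} \approx 0.00010163$
$\frac{\frac{y}{-18568} + \frac{16581}{9616}}{-47419} - S = \frac{\frac{4533}{-18568} + \frac{16581}{9616}}{-47419} - \frac{1}{9840} = \left(4533 \left(- \frac{1}{18568}\right) + 16581 \cdot \frac{1}{9616}\right) \left(- \frac{1}{47419}\right) - \frac{1}{9840} = \left(- \frac{4533}{18568} + \frac{16581}{9616}\right) \left(- \frac{1}{47419}\right) - \frac{1}{9840} = \frac{33035835}{22318736} \left(- \frac{1}{47419}\right) - \frac{1}{9840} = - \frac{33035835}{1058332142384} - \frac{1}{9840} = - \frac{5403924839}{40679641722885}$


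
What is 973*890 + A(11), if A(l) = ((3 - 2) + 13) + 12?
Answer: 865996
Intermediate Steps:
A(l) = 26 (A(l) = (1 + 13) + 12 = 14 + 12 = 26)
973*890 + A(11) = 973*890 + 26 = 865970 + 26 = 865996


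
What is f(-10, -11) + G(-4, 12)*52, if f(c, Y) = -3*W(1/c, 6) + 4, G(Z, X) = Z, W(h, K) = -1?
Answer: -201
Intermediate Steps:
f(c, Y) = 7 (f(c, Y) = -3*(-1) + 4 = 3 + 4 = 7)
f(-10, -11) + G(-4, 12)*52 = 7 - 4*52 = 7 - 208 = -201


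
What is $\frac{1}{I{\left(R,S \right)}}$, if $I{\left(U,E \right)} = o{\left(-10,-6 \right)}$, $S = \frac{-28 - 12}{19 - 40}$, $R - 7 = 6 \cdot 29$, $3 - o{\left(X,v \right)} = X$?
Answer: $\frac{1}{13} \approx 0.076923$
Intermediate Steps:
$o{\left(X,v \right)} = 3 - X$
$R = 181$ ($R = 7 + 6 \cdot 29 = 7 + 174 = 181$)
$S = \frac{40}{21}$ ($S = - \frac{40}{-21} = \left(-40\right) \left(- \frac{1}{21}\right) = \frac{40}{21} \approx 1.9048$)
$I{\left(U,E \right)} = 13$ ($I{\left(U,E \right)} = 3 - -10 = 3 + 10 = 13$)
$\frac{1}{I{\left(R,S \right)}} = \frac{1}{13}$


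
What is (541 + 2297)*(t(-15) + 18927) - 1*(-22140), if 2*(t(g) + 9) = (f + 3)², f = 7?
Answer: 53853324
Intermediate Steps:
t(g) = 41 (t(g) = -9 + (7 + 3)²/2 = -9 + (½)*10² = -9 + (½)*100 = -9 + 50 = 41)
(541 + 2297)*(t(-15) + 18927) - 1*(-22140) = (541 + 2297)*(41 + 18927) - 1*(-22140) = 2838*18968 + 22140 = 53831184 + 22140 = 53853324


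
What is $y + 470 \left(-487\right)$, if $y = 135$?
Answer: $-228755$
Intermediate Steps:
$y + 470 \left(-487\right) = 135 + 470 \left(-487\right) = 135 - 228890 = -228755$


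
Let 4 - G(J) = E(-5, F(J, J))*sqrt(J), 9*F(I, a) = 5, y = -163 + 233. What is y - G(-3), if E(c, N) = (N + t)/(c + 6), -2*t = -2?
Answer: 66 + 14*I*sqrt(3)/9 ≈ 66.0 + 2.6943*I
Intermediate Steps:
y = 70
F(I, a) = 5/9 (F(I, a) = (1/9)*5 = 5/9)
t = 1 (t = -1/2*(-2) = 1)
E(c, N) = (1 + N)/(6 + c) (E(c, N) = (N + 1)/(c + 6) = (1 + N)/(6 + c))
G(J) = 4 - 14*sqrt(J)/9 (G(J) = 4 - (1 + 5/9)/(6 - 5)*sqrt(J) = 4 - (14/9)/1*sqrt(J) = 4 - 1*(14/9)*sqrt(J) = 4 - 14*sqrt(J)/9)
y - G(-3) = 70 - (4 - 14*I*sqrt(3)/9) = 70 + (-4 + 14*I*sqrt(3)/9) = 66 + 14*I*sqrt(3)/9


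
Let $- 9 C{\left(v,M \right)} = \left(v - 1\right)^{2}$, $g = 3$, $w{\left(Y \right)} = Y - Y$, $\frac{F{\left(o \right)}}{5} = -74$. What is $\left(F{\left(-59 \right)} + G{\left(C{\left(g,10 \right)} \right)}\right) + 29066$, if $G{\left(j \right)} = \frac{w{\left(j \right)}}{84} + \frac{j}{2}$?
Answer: $\frac{258262}{9} \approx 28696.0$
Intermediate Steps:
$F{\left(o \right)} = -370$ ($F{\left(o \right)} = 5 \left(-74\right) = -370$)
$w{\left(Y \right)} = 0$
$C{\left(v,M \right)} = - \frac{\left(-1 + v\right)^{2}}{9}$ ($C{\left(v,M \right)} = - \frac{\left(v - 1\right)^{2}}{9} = - \frac{\left(-1 + v\right)^{2}}{9}$)
$G{\left(j \right)} = \frac{j}{2}$ ($G{\left(j \right)} = \frac{0}{84} + \frac{j}{2} = 0 \cdot \frac{1}{84} + j \frac{1}{2} = 0 + \frac{j}{2} = \frac{j}{2}$)
$\left(F{\left(-59 \right)} + G{\left(C{\left(g,10 \right)} \right)}\right) + 29066 = \left(-370 + \frac{\left(- \frac{1}{9}\right) \left(-1 + 3\right)^{2}}{2}\right) + 29066 = \left(-370 + \frac{\left(- \frac{1}{9}\right) 2^{2}}{2}\right) + 29066 = \left(-370 + \frac{\left(- \frac{1}{9}\right) 4}{2}\right) + 29066 = \left(-370 + \frac{1}{2} \left(- \frac{4}{9}\right)\right) + 29066 = \left(-370 - \frac{2}{9}\right) + 29066 = - \frac{3332}{9} + 29066 = \frac{258262}{9}$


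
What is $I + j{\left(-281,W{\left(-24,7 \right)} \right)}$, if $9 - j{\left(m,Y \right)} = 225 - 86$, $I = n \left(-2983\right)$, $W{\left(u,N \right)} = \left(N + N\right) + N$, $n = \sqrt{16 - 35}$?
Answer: $-130 - 2983 i \sqrt{19} \approx -130.0 - 13003.0 i$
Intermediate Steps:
$n = i \sqrt{19}$ ($n = \sqrt{-19} = i \sqrt{19} \approx 4.3589 i$)
$W{\left(u,N \right)} = 3 N$ ($W{\left(u,N \right)} = 2 N + N = 3 N$)
$I = - 2983 i \sqrt{19}$ ($I = i \sqrt{19} \left(-2983\right) = - 2983 i \sqrt{19} \approx - 13003.0 i$)
$j{\left(m,Y \right)} = -130$ ($j{\left(m,Y \right)} = 9 - \left(225 - 86\right) = 9 - 139 = -130$)
$I + j{\left(-281,W{\left(-24,7 \right)} \right)} = - 2983 i \sqrt{19} - 130 = -130 - 2983 i \sqrt{19}$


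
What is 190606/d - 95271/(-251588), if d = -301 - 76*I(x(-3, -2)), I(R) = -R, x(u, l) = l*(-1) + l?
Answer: -47925505757/75727988 ≈ -632.86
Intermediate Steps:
x(u, l) = 0 (x(u, l) = -l + l = 0)
d = -301 (d = -301 - (-76)*0 = -301 - 76*0 = -301 + 0 = -301)
190606/d - 95271/(-251588) = 190606/(-301) - 95271/(-251588) = 190606*(-1/301) - 95271*(-1/251588) = -190606/301 + 95271/251588 = -47925505757/75727988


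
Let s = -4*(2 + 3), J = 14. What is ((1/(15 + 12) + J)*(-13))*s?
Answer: 98540/27 ≈ 3649.6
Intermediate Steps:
s = -20 (s = -4*5 = -20)
((1/(15 + 12) + J)*(-13))*s = ((1/(15 + 12) + 14)*(-13))*(-20) = ((1/27 + 14)*(-13))*(-20) = ((379/27)*(-13))*(-20) = -4927/27*(-20) = 98540/27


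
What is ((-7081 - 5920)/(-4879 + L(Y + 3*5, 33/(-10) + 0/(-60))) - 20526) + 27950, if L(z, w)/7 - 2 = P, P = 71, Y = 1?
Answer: 32441033/4368 ≈ 7427.0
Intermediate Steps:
L(z, w) = 511 (L(z, w) = 14 + 7*71 = 14 + 497 = 511)
((-7081 - 5920)/(-4879 + L(Y + 3*5, 33/(-10) + 0/(-60))) - 20526) + 27950 = ((-7081 - 5920)/(-4879 + 511) - 20526) + 27950 = (-13001/(-4368) - 20526) + 27950 = (-13001*(-1/4368) - 20526) + 27950 = (13001/4368 - 20526) + 27950 = -89644567/4368 + 27950 = 32441033/4368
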